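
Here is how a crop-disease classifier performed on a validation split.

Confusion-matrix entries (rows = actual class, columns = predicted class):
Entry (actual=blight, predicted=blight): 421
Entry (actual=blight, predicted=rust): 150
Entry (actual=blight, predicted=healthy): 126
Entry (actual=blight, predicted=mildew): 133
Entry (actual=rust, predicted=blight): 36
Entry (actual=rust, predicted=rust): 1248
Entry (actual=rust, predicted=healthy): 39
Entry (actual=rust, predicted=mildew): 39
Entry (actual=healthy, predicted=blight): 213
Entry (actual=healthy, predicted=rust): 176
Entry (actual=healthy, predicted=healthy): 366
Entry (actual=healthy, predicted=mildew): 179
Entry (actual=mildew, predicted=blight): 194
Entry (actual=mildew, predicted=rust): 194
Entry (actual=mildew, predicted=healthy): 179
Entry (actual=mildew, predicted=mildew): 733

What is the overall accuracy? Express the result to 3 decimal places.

Accuracy = trace / total = (421+1248+366+733=2768) / 4426 = 2768/4426 = 0.625

0.625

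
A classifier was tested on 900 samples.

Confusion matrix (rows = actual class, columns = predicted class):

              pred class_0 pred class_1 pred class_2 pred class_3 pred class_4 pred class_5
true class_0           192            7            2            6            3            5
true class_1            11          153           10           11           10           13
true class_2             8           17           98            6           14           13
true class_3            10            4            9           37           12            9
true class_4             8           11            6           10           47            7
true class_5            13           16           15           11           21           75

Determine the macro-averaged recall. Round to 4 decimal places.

Per-class recall (TP/(TP+FN)):
  class_0: TP=192, FN=7+2+6+3+5=23 → 192/215 = 0.89302
  class_1: TP=153, FN=11+10+11+10+13=55 → 153/208 = 0.73558
  class_2: TP=98, FN=8+17+6+14+13=58 → 98/156 = 0.62821
  class_3: TP=37, FN=10+4+9+12+9=44 → 37/81 = 0.45679
  class_4: TP=47, FN=8+11+6+10+7=42 → 47/89 = 0.52809
  class_5: TP=75, FN=13+16+15+11+21=76 → 75/151 = 0.49669
Macro-recall = mean = (0.89302 + 0.73558 + 0.62821 + 0.45679 + 0.52809 + 0.49669) / 6 = 0.6231

0.6231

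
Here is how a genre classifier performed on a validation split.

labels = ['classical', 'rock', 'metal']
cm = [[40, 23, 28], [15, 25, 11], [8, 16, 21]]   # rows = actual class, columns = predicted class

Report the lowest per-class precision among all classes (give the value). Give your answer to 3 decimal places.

0.350

Per-class precision (TP/(TP+FP)):
  classical: TP=40, FP=15+8=23 → 40/63 = 0.6349
  rock: TP=25, FP=23+16=39 → 25/64 = 0.3906
  metal: TP=21, FP=28+11=39 → 21/60 = 0.3500
Lowest is class 'metal' with precision = 0.350.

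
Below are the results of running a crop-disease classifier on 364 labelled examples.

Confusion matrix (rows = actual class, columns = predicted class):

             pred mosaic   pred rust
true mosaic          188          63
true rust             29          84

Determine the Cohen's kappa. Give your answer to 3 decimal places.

0.455

Observed agreement pₒ = trace/N = 272/364 = 0.7473
Expected agreement pₑ = Σ (rowᵢ·colᵢ)/N² = (251·217 + 113·147)/364² = 0.5365
κ = (pₒ − pₑ)/(1 − pₑ) = (0.7473 − 0.5365)/(1 − 0.5365) = 0.455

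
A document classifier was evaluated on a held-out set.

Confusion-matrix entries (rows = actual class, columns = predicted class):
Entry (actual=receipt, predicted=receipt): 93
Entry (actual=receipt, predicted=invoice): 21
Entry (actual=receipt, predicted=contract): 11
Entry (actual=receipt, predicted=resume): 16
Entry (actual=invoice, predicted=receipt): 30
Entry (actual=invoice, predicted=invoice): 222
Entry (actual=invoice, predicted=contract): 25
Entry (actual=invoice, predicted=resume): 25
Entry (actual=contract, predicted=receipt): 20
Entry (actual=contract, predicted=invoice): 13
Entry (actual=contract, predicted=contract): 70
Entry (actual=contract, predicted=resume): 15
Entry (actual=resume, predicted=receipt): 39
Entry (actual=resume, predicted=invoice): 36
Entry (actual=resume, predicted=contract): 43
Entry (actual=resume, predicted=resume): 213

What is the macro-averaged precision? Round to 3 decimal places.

0.633

Per-class precision (TP/(TP+FP)):
  receipt: TP=93, FP=30+20+39=89 → 93/182 = 0.5110
  invoice: TP=222, FP=21+13+36=70 → 222/292 = 0.7603
  contract: TP=70, FP=11+25+43=79 → 70/149 = 0.4698
  resume: TP=213, FP=16+25+15=56 → 213/269 = 0.7918
Macro-precision = mean = (0.5110 + 0.7603 + 0.4698 + 0.7918) / 4 = 0.633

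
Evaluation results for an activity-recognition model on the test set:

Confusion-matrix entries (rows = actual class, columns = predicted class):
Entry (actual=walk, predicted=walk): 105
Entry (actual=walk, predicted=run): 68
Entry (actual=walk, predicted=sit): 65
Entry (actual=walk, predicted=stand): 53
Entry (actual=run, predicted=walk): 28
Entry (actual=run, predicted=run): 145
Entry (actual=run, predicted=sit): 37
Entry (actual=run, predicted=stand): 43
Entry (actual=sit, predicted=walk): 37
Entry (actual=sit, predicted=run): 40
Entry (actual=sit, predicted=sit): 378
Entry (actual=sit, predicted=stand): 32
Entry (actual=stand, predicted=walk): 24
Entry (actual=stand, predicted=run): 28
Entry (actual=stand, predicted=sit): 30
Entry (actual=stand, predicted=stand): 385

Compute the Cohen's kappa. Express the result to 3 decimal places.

0.554

Observed agreement pₒ = trace/N = 1013/1498 = 0.6762
Expected agreement pₑ = Σ (rowᵢ·colᵢ)/N² = (291·194 + 253·281 + 487·510 + 467·513)/1498² = 0.2743
κ = (pₒ − pₑ)/(1 − pₑ) = (0.6762 − 0.2743)/(1 − 0.2743) = 0.554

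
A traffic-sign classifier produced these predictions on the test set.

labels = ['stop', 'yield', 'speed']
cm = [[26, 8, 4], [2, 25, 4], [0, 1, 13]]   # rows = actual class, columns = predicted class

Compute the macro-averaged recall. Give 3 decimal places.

Per-class recall (TP/(TP+FN)):
  stop: TP=26, FN=8+4=12 → 26/38 = 0.6842
  yield: TP=25, FN=2+4=6 → 25/31 = 0.8065
  speed: TP=13, FN=0+1=1 → 13/14 = 0.9286
Macro-recall = mean = (0.6842 + 0.8065 + 0.9286) / 3 = 0.806

0.806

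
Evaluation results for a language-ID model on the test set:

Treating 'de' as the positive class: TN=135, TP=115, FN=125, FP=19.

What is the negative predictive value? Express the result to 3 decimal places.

NPV = TN/(TN+FN) = 135/(135+125) = 0.519

0.519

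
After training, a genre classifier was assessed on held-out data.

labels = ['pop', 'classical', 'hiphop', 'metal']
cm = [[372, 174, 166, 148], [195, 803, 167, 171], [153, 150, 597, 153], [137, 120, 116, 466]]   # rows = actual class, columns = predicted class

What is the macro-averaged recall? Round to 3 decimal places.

0.539

Per-class recall (TP/(TP+FN)):
  pop: TP=372, FN=174+166+148=488 → 372/860 = 0.4326
  classical: TP=803, FN=195+167+171=533 → 803/1336 = 0.6010
  hiphop: TP=597, FN=153+150+153=456 → 597/1053 = 0.5670
  metal: TP=466, FN=137+120+116=373 → 466/839 = 0.5554
Macro-recall = mean = (0.4326 + 0.6010 + 0.5670 + 0.5554) / 4 = 0.539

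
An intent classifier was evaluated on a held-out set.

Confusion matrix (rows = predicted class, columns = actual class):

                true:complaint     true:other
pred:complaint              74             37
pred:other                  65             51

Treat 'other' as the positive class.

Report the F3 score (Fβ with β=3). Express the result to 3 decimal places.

0.562

Fβ = (1+β²)·TP / ((1+β²)·TP + β²·FN + FP), with β²=9
= 10·51 / (10·51 + 9·37 + 65) = 0.562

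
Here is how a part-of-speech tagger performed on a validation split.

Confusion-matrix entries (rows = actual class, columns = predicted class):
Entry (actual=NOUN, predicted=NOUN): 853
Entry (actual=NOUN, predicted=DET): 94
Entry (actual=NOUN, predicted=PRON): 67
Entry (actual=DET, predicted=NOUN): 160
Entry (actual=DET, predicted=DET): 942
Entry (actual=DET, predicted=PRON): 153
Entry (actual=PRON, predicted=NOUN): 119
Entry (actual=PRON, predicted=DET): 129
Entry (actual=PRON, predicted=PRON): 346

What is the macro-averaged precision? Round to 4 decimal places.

0.7245

Per-class precision (TP/(TP+FP)):
  NOUN: TP=853, FP=160+119=279 → 853/1132 = 0.75353
  DET: TP=942, FP=94+129=223 → 942/1165 = 0.80858
  PRON: TP=346, FP=67+153=220 → 346/566 = 0.61131
Macro-precision = mean = (0.75353 + 0.80858 + 0.61131) / 3 = 0.7245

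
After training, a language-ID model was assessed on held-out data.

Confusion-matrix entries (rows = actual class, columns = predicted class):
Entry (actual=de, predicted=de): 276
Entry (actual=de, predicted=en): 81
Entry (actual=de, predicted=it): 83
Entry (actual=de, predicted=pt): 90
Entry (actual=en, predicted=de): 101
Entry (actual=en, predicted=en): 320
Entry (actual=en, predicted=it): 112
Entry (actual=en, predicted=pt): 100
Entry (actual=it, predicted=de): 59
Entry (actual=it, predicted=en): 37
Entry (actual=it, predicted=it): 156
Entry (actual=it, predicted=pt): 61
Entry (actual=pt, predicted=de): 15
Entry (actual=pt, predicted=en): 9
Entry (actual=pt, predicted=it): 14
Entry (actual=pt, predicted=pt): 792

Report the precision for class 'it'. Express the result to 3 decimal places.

Take TP from the diagonal, FP from the rest of the 'it' prediction marginal, FN from the rest of the 'it' actual marginal.
precision = TP/(TP+FP).
it: TP=156, FP=83+112+14=209 → 156/365 = 0.4274

0.427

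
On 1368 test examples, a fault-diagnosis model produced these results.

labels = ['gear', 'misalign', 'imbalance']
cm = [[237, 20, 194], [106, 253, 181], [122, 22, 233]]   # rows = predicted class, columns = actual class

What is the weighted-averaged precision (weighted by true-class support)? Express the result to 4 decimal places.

Per-class precision (TP/(TP+FP)):
  gear: TP=237, FP=20+194=214 → 237/451 = 0.52550
  misalign: TP=253, FP=106+181=287 → 253/540 = 0.46852
  imbalance: TP=233, FP=122+22=144 → 233/377 = 0.61804
Weighted-precision = Σ (supportᵢ/N)·precisionᵢ with N=1368: (465/1368)·0.52550 + (295/1368)·0.46852 + (608/1368)·0.61804 = 0.5543

0.5543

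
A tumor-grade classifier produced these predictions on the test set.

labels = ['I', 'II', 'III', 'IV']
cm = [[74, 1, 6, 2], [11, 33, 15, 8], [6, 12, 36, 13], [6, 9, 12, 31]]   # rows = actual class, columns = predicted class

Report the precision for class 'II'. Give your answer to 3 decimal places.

0.600

One-vs-rest for 'II': TP = diagonal; FP = other classes predicted 'II'; FN = 'II' predicted as other.
precision = TP/(TP+FP).
II: TP=33, FP=1+12+9=22 → 33/55 = 0.6000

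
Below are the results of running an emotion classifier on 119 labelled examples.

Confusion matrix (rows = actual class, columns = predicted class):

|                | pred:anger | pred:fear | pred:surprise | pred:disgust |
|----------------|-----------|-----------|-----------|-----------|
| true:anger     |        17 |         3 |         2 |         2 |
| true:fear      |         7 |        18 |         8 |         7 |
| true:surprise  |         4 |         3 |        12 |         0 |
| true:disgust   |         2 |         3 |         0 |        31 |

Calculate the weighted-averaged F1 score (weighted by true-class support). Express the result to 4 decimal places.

0.6478

Per-class F1 score (2·TP/(2·TP+FP+FN)):
  anger: TP=17, FP=7+4+2=13, FN=3+2+2=7 → 34/54 = 0.62963
  fear: TP=18, FP=3+3+3=9, FN=7+8+7=22 → 36/67 = 0.53731
  surprise: TP=12, FP=2+8+0=10, FN=4+3+0=7 → 24/41 = 0.58537
  disgust: TP=31, FP=2+7+0=9, FN=2+3+0=5 → 62/76 = 0.81579
Weighted-F1 score = Σ (supportᵢ/N)·F1 scoreᵢ with N=119: (24/119)·0.62963 + (40/119)·0.53731 + (19/119)·0.58537 + (36/119)·0.81579 = 0.6478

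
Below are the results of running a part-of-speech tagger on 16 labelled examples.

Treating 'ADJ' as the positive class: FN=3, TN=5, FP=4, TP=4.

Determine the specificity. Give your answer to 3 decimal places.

0.556

Specificity = TN/(TN+FP) = 5/(5+4) = 0.556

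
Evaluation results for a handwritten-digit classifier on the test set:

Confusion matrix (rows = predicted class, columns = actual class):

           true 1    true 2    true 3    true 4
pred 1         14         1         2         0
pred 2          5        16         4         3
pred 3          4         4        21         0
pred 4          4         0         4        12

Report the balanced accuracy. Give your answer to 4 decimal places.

0.6895

Balanced accuracy = mean of per-class recall.
  1: recall = 14/27 = 0.51852
  2: recall = 16/21 = 0.76190
  3: recall = 21/31 = 0.67742
  4: recall = 12/15 = 0.80000
Mean = (0.51852 + 0.76190 + 0.67742 + 0.80000) / 4 = 0.6895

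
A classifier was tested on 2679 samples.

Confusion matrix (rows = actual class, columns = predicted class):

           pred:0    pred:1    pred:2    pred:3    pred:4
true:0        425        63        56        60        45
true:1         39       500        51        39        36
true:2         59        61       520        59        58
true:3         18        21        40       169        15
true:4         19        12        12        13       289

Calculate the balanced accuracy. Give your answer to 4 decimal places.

Balanced accuracy = mean of per-class recall.
  0: recall = 425/649 = 0.65485
  1: recall = 500/665 = 0.75188
  2: recall = 520/757 = 0.68692
  3: recall = 169/263 = 0.64259
  4: recall = 289/345 = 0.83768
Mean = (0.65485 + 0.75188 + 0.68692 + 0.64259 + 0.83768) / 5 = 0.7148

0.7148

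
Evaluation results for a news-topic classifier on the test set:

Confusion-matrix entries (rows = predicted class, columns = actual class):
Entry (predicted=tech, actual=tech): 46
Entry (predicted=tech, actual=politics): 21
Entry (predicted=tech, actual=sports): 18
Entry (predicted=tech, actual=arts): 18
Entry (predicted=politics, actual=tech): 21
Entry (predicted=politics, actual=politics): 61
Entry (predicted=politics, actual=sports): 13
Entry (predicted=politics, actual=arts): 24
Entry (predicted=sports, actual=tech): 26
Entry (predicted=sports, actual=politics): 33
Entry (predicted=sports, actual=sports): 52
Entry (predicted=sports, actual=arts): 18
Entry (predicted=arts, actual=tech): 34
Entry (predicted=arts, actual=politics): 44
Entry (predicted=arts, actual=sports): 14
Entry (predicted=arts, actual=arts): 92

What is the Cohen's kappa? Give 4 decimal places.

0.2891

Observed agreement pₒ = trace/N = 251/535 = 0.46916
Expected agreement pₑ = Σ (rowᵢ·colᵢ)/N² = (127·103 + 159·119 + 97·129 + 152·184)/535² = 0.25324
κ = (pₒ − pₑ)/(1 − pₑ) = (0.46916 − 0.25324)/(1 − 0.25324) = 0.2891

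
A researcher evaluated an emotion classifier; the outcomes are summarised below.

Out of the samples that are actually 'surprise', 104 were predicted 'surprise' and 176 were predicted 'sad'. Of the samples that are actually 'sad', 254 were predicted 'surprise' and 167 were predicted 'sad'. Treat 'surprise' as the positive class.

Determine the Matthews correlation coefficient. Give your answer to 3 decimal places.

MCC = (TP·TN − FP·FN) / √((TP+FP)(TP+FN)(TN+FP)(TN+FN))
Numerator = 104·167 − 254·176 = -27336
Denominator = √(358·280·421·343) = √14474956720 = 120311.9143
MCC = -27336 / 120311.9143 = -0.227

-0.227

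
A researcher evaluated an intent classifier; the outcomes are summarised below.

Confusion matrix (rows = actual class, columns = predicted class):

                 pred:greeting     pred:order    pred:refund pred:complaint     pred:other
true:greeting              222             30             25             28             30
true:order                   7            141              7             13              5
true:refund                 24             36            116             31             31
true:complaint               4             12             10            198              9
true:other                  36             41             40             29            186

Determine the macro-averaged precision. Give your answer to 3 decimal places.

Per-class precision (TP/(TP+FP)):
  greeting: TP=222, FP=7+24+4+36=71 → 222/293 = 0.7577
  order: TP=141, FP=30+36+12+41=119 → 141/260 = 0.5423
  refund: TP=116, FP=25+7+10+40=82 → 116/198 = 0.5859
  complaint: TP=198, FP=28+13+31+29=101 → 198/299 = 0.6622
  other: TP=186, FP=30+5+31+9=75 → 186/261 = 0.7126
Macro-precision = mean = (0.7577 + 0.5423 + 0.5859 + 0.6622 + 0.7126) / 5 = 0.652

0.652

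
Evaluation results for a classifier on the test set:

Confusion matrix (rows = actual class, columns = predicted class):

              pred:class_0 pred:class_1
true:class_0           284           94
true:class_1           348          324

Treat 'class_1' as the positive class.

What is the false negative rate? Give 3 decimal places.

0.518

FNR = FN/(FN+TP) = 348/(348+324) = 0.518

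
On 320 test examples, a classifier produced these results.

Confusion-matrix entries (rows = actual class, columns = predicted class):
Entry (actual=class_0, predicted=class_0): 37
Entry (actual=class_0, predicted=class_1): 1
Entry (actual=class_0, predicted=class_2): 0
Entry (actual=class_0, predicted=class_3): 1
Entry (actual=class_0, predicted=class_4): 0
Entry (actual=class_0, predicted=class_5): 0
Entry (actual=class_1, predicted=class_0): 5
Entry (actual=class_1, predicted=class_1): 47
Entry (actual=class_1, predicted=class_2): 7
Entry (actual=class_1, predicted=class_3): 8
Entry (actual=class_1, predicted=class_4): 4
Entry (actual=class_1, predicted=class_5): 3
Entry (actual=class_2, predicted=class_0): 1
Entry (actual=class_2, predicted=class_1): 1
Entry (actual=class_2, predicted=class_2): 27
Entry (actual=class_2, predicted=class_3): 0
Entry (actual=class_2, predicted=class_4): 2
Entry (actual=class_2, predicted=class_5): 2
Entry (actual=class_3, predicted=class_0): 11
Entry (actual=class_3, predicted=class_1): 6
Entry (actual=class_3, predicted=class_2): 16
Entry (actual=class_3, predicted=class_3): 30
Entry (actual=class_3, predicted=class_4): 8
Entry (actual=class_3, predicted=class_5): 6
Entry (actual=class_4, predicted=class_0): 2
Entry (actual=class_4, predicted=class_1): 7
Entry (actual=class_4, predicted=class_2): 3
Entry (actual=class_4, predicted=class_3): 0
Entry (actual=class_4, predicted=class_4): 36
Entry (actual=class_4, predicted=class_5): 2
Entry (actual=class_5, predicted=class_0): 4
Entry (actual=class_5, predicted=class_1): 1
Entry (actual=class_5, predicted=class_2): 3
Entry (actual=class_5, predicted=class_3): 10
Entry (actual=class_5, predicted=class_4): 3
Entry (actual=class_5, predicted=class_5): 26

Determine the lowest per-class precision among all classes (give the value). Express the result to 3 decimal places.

0.482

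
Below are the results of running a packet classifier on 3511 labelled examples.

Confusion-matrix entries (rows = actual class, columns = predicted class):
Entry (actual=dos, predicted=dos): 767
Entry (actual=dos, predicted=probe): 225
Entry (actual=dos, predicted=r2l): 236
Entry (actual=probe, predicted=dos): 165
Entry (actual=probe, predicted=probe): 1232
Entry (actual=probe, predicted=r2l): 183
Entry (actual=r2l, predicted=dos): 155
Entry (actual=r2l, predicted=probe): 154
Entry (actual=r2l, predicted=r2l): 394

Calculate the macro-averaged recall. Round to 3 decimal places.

0.655

Per-class recall (TP/(TP+FN)):
  dos: TP=767, FN=225+236=461 → 767/1228 = 0.6246
  probe: TP=1232, FN=165+183=348 → 1232/1580 = 0.7797
  r2l: TP=394, FN=155+154=309 → 394/703 = 0.5605
Macro-recall = mean = (0.6246 + 0.7797 + 0.5605) / 3 = 0.655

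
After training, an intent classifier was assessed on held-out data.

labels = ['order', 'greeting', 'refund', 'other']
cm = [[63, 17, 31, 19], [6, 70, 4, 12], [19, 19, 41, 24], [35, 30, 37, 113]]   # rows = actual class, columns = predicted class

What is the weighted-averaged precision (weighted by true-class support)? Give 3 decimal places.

Per-class precision (TP/(TP+FP)):
  order: TP=63, FP=6+19+35=60 → 63/123 = 0.5122
  greeting: TP=70, FP=17+19+30=66 → 70/136 = 0.5147
  refund: TP=41, FP=31+4+37=72 → 41/113 = 0.3628
  other: TP=113, FP=19+12+24=55 → 113/168 = 0.6726
Weighted-precision = Σ (supportᵢ/N)·precisionᵢ with N=540: (130/540)·0.5122 + (92/540)·0.5147 + (103/540)·0.3628 + (215/540)·0.6726 = 0.548

0.548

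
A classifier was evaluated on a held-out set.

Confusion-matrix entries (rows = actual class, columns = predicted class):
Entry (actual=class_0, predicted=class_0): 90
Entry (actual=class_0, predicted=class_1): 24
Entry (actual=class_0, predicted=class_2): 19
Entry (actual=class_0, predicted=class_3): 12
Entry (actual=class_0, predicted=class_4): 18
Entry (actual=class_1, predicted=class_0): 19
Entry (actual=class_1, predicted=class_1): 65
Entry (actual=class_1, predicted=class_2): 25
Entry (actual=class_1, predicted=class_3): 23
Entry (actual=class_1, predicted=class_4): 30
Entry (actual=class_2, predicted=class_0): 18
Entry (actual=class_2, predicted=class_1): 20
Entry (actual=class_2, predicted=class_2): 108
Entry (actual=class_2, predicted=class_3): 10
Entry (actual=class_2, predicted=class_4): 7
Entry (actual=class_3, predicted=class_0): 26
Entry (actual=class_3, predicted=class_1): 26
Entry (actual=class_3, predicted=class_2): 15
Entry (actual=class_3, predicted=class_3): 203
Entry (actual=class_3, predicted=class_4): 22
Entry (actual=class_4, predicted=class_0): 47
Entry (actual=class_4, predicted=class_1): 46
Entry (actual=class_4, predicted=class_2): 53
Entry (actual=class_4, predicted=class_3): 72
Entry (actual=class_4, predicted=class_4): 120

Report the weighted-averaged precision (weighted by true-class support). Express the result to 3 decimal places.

0.539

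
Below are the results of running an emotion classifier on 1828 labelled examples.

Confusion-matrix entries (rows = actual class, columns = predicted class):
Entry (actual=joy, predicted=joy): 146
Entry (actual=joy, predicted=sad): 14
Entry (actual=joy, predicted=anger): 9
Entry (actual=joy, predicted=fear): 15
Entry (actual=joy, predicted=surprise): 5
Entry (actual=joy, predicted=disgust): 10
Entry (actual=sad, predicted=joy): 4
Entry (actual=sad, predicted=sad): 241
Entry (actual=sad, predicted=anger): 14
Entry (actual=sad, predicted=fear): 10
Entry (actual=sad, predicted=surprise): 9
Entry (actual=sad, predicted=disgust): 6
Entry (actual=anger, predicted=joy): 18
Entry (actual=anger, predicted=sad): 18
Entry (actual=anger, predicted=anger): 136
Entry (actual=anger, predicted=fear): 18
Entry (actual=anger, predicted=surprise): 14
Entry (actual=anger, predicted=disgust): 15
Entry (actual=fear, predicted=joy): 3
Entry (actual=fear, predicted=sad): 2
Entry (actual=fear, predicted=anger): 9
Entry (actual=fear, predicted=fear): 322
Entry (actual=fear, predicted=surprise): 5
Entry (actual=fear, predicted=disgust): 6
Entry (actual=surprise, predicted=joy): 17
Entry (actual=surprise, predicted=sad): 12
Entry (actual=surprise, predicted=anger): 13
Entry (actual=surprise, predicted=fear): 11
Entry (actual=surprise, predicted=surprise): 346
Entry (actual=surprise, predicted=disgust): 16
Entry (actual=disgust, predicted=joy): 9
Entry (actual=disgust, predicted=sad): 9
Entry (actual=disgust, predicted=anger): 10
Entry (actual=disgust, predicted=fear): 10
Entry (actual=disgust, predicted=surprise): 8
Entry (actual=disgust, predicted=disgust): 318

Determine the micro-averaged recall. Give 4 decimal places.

0.8255

Micro-averaging pools counts across classes: ΣTP=1509, ΣFP=319, ΣFN=319.
Micro-recall = TP/(TP+FN) on pooled counts = 0.8255 (equals overall accuracy in single-label multiclass).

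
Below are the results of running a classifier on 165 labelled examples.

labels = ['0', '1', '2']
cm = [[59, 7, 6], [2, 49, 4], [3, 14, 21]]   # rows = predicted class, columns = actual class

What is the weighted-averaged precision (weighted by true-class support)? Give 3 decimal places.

0.800

Per-class precision (TP/(TP+FP)):
  0: TP=59, FP=7+6=13 → 59/72 = 0.8194
  1: TP=49, FP=2+4=6 → 49/55 = 0.8909
  2: TP=21, FP=3+14=17 → 21/38 = 0.5526
Weighted-precision = Σ (supportᵢ/N)·precisionᵢ with N=165: (64/165)·0.8194 + (70/165)·0.8909 + (31/165)·0.5526 = 0.800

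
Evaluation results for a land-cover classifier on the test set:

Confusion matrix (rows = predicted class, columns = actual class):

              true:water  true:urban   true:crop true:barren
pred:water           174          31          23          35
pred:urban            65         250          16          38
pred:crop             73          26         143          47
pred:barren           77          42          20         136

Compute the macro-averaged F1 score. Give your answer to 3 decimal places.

0.581

Per-class F1 score (2·TP/(2·TP+FP+FN)):
  water: TP=174, FP=31+23+35=89, FN=65+73+77=215 → 348/652 = 0.5337
  urban: TP=250, FP=65+16+38=119, FN=31+26+42=99 → 500/718 = 0.6964
  crop: TP=143, FP=73+26+47=146, FN=23+16+20=59 → 286/491 = 0.5825
  barren: TP=136, FP=77+42+20=139, FN=35+38+47=120 → 272/531 = 0.5122
Macro-F1 score = mean = (0.5337 + 0.6964 + 0.5825 + 0.5122) / 4 = 0.581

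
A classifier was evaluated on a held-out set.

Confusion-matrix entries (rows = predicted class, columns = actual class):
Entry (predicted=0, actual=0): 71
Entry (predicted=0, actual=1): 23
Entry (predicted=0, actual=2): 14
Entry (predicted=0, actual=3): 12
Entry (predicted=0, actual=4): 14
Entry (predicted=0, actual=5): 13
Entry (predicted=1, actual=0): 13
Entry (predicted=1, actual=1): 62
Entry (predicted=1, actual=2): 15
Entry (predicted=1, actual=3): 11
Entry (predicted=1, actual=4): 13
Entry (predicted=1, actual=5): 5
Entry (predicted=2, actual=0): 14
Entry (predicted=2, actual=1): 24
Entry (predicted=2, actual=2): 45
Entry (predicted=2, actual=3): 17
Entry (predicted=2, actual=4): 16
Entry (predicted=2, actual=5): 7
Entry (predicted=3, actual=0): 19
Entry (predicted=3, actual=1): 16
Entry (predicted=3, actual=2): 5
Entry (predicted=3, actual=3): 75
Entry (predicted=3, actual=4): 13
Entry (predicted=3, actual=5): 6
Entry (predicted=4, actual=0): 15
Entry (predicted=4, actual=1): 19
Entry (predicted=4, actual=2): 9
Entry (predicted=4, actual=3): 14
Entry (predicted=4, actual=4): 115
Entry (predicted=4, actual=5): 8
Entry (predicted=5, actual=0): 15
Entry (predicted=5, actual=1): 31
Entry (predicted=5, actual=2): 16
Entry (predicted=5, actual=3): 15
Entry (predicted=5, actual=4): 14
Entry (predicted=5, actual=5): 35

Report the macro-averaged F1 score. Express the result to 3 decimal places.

Per-class F1 score (2·TP/(2·TP+FP+FN)):
  0: TP=71, FP=23+14+12+14+13=76, FN=13+14+19+15+15=76 → 142/294 = 0.4830
  1: TP=62, FP=13+15+11+13+5=57, FN=23+24+16+19+31=113 → 124/294 = 0.4218
  2: TP=45, FP=14+24+17+16+7=78, FN=14+15+5+9+16=59 → 90/227 = 0.3965
  3: TP=75, FP=19+16+5+13+6=59, FN=12+11+17+14+15=69 → 150/278 = 0.5396
  4: TP=115, FP=15+19+9+14+8=65, FN=14+13+16+13+14=70 → 230/365 = 0.6301
  5: TP=35, FP=15+31+16+15+14=91, FN=13+5+7+6+8=39 → 70/200 = 0.3500
Macro-F1 score = mean = (0.4830 + 0.4218 + 0.3965 + 0.5396 + 0.6301 + 0.3500) / 6 = 0.470

0.470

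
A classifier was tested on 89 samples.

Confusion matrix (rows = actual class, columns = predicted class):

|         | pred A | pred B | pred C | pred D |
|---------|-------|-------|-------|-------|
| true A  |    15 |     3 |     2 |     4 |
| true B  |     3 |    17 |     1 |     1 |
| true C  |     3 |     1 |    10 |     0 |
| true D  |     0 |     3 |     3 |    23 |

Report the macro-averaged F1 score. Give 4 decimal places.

0.7199

Per-class F1 score (2·TP/(2·TP+FP+FN)):
  A: TP=15, FP=3+3+0=6, FN=3+2+4=9 → 30/45 = 0.66667
  B: TP=17, FP=3+1+3=7, FN=3+1+1=5 → 34/46 = 0.73913
  C: TP=10, FP=2+1+3=6, FN=3+1+0=4 → 20/30 = 0.66667
  D: TP=23, FP=4+1+0=5, FN=0+3+3=6 → 46/57 = 0.80702
Macro-F1 score = mean = (0.66667 + 0.73913 + 0.66667 + 0.80702) / 4 = 0.7199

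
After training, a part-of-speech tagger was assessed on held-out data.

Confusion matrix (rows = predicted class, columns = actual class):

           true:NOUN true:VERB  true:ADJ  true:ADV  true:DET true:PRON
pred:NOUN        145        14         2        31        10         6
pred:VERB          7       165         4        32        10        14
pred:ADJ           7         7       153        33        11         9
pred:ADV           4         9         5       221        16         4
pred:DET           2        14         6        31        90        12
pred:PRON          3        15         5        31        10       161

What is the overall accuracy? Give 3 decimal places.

0.720

Accuracy = trace / total = (145+165+153+221+90+161=935) / 1299 = 935/1299 = 0.720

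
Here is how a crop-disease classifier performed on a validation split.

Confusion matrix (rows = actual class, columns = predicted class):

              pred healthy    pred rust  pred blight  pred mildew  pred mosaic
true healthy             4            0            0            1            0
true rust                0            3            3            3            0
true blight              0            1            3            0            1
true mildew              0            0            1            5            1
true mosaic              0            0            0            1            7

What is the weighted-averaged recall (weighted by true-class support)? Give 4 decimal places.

Per-class recall (TP/(TP+FN)):
  healthy: TP=4, FN=0+0+1+0=1 → 4/5 = 0.80000
  rust: TP=3, FN=0+3+3+0=6 → 3/9 = 0.33333
  blight: TP=3, FN=0+1+0+1=2 → 3/5 = 0.60000
  mildew: TP=5, FN=0+0+1+1=2 → 5/7 = 0.71429
  mosaic: TP=7, FN=0+0+0+1=1 → 7/8 = 0.87500
Weighted-recall = Σ (supportᵢ/N)·recallᵢ with N=34: (5/34)·0.80000 + (9/34)·0.33333 + (5/34)·0.60000 + (7/34)·0.71429 + (8/34)·0.87500 = 0.6471

0.6471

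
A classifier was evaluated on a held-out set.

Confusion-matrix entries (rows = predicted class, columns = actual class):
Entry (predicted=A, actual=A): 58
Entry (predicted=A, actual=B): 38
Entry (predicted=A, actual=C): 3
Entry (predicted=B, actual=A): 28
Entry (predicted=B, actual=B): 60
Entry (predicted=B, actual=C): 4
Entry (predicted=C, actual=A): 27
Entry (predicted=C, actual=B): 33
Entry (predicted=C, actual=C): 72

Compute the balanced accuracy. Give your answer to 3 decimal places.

Balanced accuracy = mean of per-class recall.
  A: recall = 58/113 = 0.5133
  B: recall = 60/131 = 0.4580
  C: recall = 72/79 = 0.9114
Mean = (0.5133 + 0.4580 + 0.9114) / 3 = 0.628

0.628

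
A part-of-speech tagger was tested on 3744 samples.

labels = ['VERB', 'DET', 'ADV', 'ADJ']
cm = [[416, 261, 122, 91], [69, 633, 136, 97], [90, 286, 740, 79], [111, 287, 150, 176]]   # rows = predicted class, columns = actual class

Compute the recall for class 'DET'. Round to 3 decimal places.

One-vs-rest for 'DET': TP = diagonal; FP = other classes predicted 'DET'; FN = 'DET' predicted as other.
recall = TP/(TP+FN).
DET: TP=633, FN=261+286+287=834 → 633/1467 = 0.4315

0.431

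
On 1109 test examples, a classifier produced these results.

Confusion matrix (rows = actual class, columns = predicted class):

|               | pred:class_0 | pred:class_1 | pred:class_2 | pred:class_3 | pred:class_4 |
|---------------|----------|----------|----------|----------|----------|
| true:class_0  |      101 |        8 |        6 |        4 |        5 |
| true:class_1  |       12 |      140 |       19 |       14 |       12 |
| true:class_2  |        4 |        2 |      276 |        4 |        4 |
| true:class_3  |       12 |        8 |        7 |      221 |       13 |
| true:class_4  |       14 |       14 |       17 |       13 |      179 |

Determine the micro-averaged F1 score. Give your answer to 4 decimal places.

0.8269

Micro-averaging pools counts across classes: ΣTP=917, ΣFP=192, ΣFN=192.
Micro-F1 score = 2·TP/(2·TP+FP+FN) on pooled counts = 0.8269 (equals overall accuracy in single-label multiclass).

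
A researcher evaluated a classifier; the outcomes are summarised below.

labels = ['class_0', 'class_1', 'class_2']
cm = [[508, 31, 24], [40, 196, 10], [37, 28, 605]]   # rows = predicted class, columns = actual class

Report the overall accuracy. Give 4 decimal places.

Accuracy = trace / total = (508+196+605=1309) / 1479 = 1309/1479 = 0.8851

0.8851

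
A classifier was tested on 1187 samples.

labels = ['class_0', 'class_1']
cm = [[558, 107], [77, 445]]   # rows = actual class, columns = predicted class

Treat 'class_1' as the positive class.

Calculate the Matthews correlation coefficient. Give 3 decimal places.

MCC = (TP·TN − FP·FN) / √((TP+FP)(TP+FN)(TN+FP)(TN+FN))
Numerator = 445·558 − 107·77 = 240071
Denominator = √(552·522·665·635) = √121676007600 = 348820.8818
MCC = 240071 / 348820.8818 = 0.688

0.688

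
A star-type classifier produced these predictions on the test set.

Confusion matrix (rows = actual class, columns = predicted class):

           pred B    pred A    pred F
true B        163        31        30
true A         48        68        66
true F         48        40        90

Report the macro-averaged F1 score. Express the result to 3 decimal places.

0.531

Per-class F1 score (2·TP/(2·TP+FP+FN)):
  B: TP=163, FP=48+48=96, FN=31+30=61 → 326/483 = 0.6749
  A: TP=68, FP=31+40=71, FN=48+66=114 → 136/321 = 0.4237
  F: TP=90, FP=30+66=96, FN=48+40=88 → 180/364 = 0.4945
Macro-F1 score = mean = (0.6749 + 0.4237 + 0.4945) / 3 = 0.531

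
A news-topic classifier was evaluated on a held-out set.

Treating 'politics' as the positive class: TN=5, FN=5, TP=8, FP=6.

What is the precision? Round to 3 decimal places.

0.571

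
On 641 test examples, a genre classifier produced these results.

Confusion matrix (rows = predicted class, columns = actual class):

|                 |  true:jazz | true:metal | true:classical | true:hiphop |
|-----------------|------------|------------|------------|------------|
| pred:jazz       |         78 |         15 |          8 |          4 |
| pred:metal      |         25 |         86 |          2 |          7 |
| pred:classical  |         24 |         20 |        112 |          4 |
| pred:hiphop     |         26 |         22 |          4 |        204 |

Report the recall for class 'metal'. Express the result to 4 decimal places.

0.6014

recall = TP/(TP+FN).
metal: TP=86, FN=15+20+22=57 → 86/143 = 0.60140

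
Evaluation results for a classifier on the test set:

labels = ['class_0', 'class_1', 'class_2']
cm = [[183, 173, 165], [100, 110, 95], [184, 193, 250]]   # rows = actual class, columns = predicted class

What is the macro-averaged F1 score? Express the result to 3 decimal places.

0.364

Per-class F1 score (2·TP/(2·TP+FP+FN)):
  class_0: TP=183, FP=100+184=284, FN=173+165=338 → 366/988 = 0.3704
  class_1: TP=110, FP=173+193=366, FN=100+95=195 → 220/781 = 0.2817
  class_2: TP=250, FP=165+95=260, FN=184+193=377 → 500/1137 = 0.4398
Macro-F1 score = mean = (0.3704 + 0.2817 + 0.4398) / 3 = 0.364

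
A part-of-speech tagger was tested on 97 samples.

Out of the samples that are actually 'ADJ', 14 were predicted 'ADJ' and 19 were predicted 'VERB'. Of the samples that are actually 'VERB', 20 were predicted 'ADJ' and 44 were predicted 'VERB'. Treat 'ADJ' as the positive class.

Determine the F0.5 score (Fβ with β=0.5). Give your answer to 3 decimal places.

Fβ = (1+β²)·TP / ((1+β²)·TP + β²·FN + FP), with β²=1/4
= 1.25·14 / (1.25·14 + 0.25·19 + 20) = 0.414

0.414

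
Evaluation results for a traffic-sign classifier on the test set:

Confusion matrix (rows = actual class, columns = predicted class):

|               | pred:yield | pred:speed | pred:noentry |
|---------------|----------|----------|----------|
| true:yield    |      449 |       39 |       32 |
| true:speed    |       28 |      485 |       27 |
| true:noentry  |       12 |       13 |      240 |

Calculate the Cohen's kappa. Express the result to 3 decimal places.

0.823

Observed agreement pₒ = trace/N = 1174/1325 = 0.8860
Expected agreement pₑ = Σ (rowᵢ·colᵢ)/N² = (520·489 + 540·537 + 265·299)/1325² = 0.3551
κ = (pₒ − pₑ)/(1 − pₑ) = (0.8860 − 0.3551)/(1 − 0.3551) = 0.823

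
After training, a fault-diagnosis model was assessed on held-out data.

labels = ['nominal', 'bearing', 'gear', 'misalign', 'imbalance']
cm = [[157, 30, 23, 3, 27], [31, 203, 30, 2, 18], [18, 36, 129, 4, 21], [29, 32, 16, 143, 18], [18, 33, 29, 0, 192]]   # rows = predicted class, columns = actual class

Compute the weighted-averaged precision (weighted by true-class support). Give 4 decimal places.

Per-class precision (TP/(TP+FP)):
  nominal: TP=157, FP=30+23+3+27=83 → 157/240 = 0.65417
  bearing: TP=203, FP=31+30+2+18=81 → 203/284 = 0.71479
  gear: TP=129, FP=18+36+4+21=79 → 129/208 = 0.62019
  misalign: TP=143, FP=29+32+16+18=95 → 143/238 = 0.60084
  imbalance: TP=192, FP=18+33+29+0=80 → 192/272 = 0.70588
Weighted-precision = Σ (supportᵢ/N)·precisionᵢ with N=1242: (253/1242)·0.65417 + (334/1242)·0.71479 + (227/1242)·0.62019 + (152/1242)·0.60084 + (276/1242)·0.70588 = 0.6692

0.6692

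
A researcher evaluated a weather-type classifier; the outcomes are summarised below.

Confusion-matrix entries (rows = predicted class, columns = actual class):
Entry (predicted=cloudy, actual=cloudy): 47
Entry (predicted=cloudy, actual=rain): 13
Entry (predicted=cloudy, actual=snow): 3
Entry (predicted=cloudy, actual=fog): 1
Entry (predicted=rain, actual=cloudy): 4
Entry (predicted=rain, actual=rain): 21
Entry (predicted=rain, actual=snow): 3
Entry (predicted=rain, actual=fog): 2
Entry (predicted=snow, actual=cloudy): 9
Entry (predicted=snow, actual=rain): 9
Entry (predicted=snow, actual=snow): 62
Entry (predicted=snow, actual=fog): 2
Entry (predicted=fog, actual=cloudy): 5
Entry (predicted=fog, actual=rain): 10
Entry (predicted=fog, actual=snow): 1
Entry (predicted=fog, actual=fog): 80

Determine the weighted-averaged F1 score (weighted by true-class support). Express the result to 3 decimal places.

0.757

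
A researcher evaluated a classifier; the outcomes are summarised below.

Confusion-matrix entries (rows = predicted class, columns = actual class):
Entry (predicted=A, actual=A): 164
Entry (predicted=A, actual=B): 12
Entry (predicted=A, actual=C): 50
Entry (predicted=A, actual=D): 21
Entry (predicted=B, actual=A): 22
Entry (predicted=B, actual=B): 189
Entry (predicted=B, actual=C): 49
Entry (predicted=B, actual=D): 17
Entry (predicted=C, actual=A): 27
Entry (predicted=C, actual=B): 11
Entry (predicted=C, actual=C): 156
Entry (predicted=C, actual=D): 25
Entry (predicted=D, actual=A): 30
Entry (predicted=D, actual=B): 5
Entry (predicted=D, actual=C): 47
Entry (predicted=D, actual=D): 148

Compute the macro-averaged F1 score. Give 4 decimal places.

Per-class F1 score (2·TP/(2·TP+FP+FN)):
  A: TP=164, FP=12+50+21=83, FN=22+27+30=79 → 328/490 = 0.66939
  B: TP=189, FP=22+49+17=88, FN=12+11+5=28 → 378/494 = 0.76518
  C: TP=156, FP=27+11+25=63, FN=50+49+47=146 → 312/521 = 0.59885
  D: TP=148, FP=30+5+47=82, FN=21+17+25=63 → 296/441 = 0.67120
Macro-F1 score = mean = (0.66939 + 0.76518 + 0.59885 + 0.67120) / 4 = 0.6762

0.6762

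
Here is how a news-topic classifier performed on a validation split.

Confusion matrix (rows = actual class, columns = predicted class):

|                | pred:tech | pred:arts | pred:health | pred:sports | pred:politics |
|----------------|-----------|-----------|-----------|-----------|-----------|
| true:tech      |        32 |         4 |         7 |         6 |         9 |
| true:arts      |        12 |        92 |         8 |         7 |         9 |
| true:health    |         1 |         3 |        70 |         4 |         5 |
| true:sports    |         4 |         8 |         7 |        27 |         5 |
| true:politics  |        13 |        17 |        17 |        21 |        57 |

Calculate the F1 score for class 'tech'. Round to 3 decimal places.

0.533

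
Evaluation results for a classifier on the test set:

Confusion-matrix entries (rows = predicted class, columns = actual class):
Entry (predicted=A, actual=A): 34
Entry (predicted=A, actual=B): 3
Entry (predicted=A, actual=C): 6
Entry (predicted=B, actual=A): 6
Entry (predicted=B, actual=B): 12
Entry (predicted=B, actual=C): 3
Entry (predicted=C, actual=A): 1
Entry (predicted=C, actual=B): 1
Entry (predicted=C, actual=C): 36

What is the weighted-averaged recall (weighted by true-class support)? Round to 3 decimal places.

Per-class recall (TP/(TP+FN)):
  A: TP=34, FN=6+1=7 → 34/41 = 0.8293
  B: TP=12, FN=3+1=4 → 12/16 = 0.7500
  C: TP=36, FN=6+3=9 → 36/45 = 0.8000
Weighted-recall = Σ (supportᵢ/N)·recallᵢ with N=102: (41/102)·0.8293 + (16/102)·0.7500 + (45/102)·0.8000 = 0.804

0.804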